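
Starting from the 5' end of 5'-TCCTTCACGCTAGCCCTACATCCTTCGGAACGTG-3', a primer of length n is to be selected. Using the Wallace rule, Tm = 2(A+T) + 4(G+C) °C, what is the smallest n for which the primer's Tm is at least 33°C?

n = 11

First 10 bases: TCCTTCACGC → Tm = 32°C (< 33°C)
First 11 bases: TCCTTCACGCT → Tm = 34°C (≥ 33°C)
Each additional base adds 2°C (A/T) or 4°C (G/C), so Tm is non-decreasing in n; n = 11 is the first length to reach 33°C.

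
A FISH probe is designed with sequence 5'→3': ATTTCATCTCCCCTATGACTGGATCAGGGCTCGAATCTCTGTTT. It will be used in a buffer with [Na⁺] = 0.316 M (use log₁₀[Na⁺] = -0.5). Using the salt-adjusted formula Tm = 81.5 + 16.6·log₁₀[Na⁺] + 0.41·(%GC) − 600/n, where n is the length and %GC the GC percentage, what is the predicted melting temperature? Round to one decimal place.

Length n = 44. Base counts: T=16, C=12, A=8, G=8
G+C = 20, so %GC = 20/44 × 100 = 45.455%
Salt term: 16.6 × (-0.5) = -8.3
GC term: 0.41 × 45.455 = 18.637; length term: −600/44 = −13.636
Tm = 81.5 + (-8.3) + 18.637 − 13.636 = 78.201 → 78.2°C

78.2°C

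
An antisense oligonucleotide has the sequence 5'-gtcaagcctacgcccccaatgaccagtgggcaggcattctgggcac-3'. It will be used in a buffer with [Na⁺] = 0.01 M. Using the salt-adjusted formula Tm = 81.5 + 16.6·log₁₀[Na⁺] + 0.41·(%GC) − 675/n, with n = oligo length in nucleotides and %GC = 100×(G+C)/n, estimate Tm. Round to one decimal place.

Length n = 46. Scanning the sequence gives C=16, A=10, T=7, G=13.
G+C = 29, so %GC = 29/46 × 100 = 63.043%
Salt term: 16.6 × (-2) = -33.2
GC term: 0.41 × 63.043 = 25.848; length term: −675/46 = −14.674
Tm = 81.5 + (-33.2) + 25.848 − 14.674 = 59.474 → 59.5°C

59.5°C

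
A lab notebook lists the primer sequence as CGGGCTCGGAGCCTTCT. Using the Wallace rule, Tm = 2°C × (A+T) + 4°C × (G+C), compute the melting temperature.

Scanning the sequence gives G=6, T=4, A=1, C=6.
AT pairs contribute 5, GC pairs contribute 12.
Tm = 4·12 + 2·5 = 48 + 10 = 58°C

58°C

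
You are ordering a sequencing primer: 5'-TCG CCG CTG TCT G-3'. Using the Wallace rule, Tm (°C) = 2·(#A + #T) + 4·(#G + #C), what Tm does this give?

44°C

Counting bases: C=5, T=4, G=4, A=0
AT pairs contribute 4, GC pairs contribute 9.
Tm = 2×4 + 4×9 = 44°C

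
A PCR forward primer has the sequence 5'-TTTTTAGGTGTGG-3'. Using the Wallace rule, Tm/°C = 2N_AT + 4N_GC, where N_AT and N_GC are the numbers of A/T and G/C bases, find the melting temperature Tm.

Scanning the sequence gives G=5, T=7, C=0, A=1.
A+T = 8, G+C = 5
Tm = 2(8) + 4(5) = 16 + 20 = 36°C

36°C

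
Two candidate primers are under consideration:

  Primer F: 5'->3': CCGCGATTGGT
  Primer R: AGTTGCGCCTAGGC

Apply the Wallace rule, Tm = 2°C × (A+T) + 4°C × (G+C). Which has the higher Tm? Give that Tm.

Primer F: A+T=4, G+C=7 → Tm = 2(4)+4(7) = 36°C
Primer R: A+T=5, G+C=9 → Tm = 2(5)+4(9) = 46°C
36°C vs 46°C → primer R is higher.

Primer R, 46°C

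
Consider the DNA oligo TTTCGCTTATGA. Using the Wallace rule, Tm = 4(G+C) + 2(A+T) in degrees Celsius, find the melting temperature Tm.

Scanning the sequence gives G=2, A=2, T=6, C=2.
AT pairs contribute 8, GC pairs contribute 4.
Tm = 4·4 + 2·8 = 16 + 16 = 32°C

32°C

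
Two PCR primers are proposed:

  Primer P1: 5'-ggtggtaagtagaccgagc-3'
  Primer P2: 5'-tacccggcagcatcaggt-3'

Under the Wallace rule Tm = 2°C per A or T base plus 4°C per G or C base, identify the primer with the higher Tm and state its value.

Primer P1, 60°C

Primer P1: A+T=8, G+C=11 → Tm = 2(8)+4(11) = 60°C
Primer P2: A+T=7, G+C=11 → Tm = 2(7)+4(11) = 58°C
60°C vs 58°C → primer P1 is higher.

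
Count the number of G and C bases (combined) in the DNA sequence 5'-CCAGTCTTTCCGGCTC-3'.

10

Counting bases: A=1, G=3, C=7, T=5
G+C = 3 + 7 = 10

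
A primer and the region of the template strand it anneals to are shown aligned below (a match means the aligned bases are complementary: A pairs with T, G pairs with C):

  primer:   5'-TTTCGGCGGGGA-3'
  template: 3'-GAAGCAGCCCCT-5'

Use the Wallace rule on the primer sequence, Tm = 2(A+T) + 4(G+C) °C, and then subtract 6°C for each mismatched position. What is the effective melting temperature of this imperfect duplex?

Primer base counts: A=1, T=3, G=6, C=2 → A+T=4, G+C=8
Perfect-match Tm = 2(4) + 4(8) = 8 + 32 = 40°C
Mismatches (positions where the bases are not complementary): 2 (at positions 1, 6)
Effective Tm = 40 − 2×6 = 40 − 12 = 28°C

28°C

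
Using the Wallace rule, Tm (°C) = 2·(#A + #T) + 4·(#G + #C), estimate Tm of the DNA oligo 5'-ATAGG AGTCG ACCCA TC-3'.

52°C

Scanning the sequence gives A=5, C=5, G=4, T=3.
AT pairs contribute 8, GC pairs contribute 9.
Tm = 2×8 + 4×9 = 52°C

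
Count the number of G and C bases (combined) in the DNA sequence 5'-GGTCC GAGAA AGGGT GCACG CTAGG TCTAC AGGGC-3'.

T=5, A=8, C=8, G=14
G+C = 14 + 8 = 22

22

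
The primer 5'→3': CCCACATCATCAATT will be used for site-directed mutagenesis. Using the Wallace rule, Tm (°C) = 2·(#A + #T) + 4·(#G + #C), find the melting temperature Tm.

Counting bases: A=5, C=6, G=0, T=4
A+T = 9, G+C = 6
Tm = 2×9 + 4×6 = 42°C

42°C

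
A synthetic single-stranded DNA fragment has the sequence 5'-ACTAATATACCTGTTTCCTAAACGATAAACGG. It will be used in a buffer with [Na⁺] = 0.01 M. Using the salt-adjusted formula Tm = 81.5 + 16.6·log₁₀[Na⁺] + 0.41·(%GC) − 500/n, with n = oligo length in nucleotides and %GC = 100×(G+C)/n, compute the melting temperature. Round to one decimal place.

46.8°C

Length n = 32. Counting bases: G=4, T=9, C=7, A=12
G+C = 11, so %GC = 11/32 × 100 = 34.375%
Salt term: 16.6 × (-2) = -33.2
GC term: 0.41 × 34.375 = 14.094; length term: −500/32 = −15.625
Tm = 81.5 + (-33.2) + 14.094 − 15.625 = 46.769 → 46.8°C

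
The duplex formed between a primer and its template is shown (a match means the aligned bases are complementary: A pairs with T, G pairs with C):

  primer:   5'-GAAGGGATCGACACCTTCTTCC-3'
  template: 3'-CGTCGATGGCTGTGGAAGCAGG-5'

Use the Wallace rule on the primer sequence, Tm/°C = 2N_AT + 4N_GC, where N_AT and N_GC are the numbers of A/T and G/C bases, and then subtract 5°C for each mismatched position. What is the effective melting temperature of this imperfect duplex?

Primer base counts: A=5, T=5, G=5, C=7 → A+T=10, G+C=12
Perfect-match Tm = 2(10) + 4(12) = 20 + 48 = 68°C
Mismatches (positions where the bases are not complementary): 5 (at positions 2, 5, 6, 8, 19)
Effective Tm = 68 − 5×5 = 68 − 25 = 43°C

43°C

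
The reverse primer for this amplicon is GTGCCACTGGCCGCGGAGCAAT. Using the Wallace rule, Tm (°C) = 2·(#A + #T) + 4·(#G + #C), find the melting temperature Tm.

74°C

Scanning the sequence gives G=8, T=3, A=4, C=7.
A+T = 7, G+C = 15
Tm = 2×7 + 4×15 = 74°C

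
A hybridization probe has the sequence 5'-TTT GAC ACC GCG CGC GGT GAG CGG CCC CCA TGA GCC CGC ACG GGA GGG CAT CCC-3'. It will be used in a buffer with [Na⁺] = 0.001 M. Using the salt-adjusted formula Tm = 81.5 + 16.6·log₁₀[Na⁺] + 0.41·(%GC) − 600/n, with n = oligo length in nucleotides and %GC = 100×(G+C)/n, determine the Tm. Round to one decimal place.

Length n = 54. Counting bases: C=21, A=8, T=6, G=19
G+C = 40, so %GC = 40/54 × 100 = 74.074%
Salt term: 16.6 × (-3) = -49.8
GC term: 0.41 × 74.074 = 30.37; length term: −600/54 = −11.111
Tm = 81.5 + (-49.8) + 30.37 − 11.111 = 50.959 → 51.0°C

51.0°C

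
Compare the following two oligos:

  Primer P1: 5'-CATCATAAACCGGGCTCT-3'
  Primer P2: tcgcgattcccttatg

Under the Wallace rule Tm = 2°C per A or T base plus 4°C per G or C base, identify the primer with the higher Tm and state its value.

Primer P1: A+T=9, G+C=9 → Tm = 2(9)+4(9) = 54°C
Primer P2: A+T=8, G+C=8 → Tm = 2(8)+4(8) = 48°C
54°C vs 48°C → primer P1 is higher.

Primer P1, 54°C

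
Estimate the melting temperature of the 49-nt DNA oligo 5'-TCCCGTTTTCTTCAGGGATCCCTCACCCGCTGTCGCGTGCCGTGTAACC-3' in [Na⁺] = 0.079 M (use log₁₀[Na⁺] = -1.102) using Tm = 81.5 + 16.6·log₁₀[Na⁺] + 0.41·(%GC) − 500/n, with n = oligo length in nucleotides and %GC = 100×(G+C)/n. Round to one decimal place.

Length n = 49. Base counts: T=14, G=11, C=19, A=5
G+C = 30, so %GC = 30/49 × 100 = 61.224%
Salt term: 16.6 × (-1.102) = -18.293
GC term: 0.41 × 61.224 = 25.102; length term: −500/49 = −10.204
Tm = 81.5 + (-18.293) + 25.102 − 10.204 = 78.105 → 78.1°C

78.1°C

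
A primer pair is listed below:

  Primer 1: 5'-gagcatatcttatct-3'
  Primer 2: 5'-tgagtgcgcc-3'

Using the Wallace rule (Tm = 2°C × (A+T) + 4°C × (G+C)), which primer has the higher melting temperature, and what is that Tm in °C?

Primer 1, 40°C

Primer 1: A+T=10, G+C=5 → Tm = 2(10)+4(5) = 40°C
Primer 2: A+T=3, G+C=7 → Tm = 2(3)+4(7) = 34°C
40°C vs 34°C → primer 1 is higher.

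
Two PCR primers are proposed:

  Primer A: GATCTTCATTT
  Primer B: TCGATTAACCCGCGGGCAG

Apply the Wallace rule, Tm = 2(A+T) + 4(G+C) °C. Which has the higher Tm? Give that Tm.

Primer B, 62°C

Primer A: A+T=8, G+C=3 → Tm = 2(8)+4(3) = 28°C
Primer B: A+T=7, G+C=12 → Tm = 2(7)+4(12) = 62°C
28°C vs 62°C → primer B is higher.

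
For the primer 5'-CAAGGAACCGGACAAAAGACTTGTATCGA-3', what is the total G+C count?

13

Counting bases: C=6, T=4, A=12, G=7
G+C = 7 + 6 = 13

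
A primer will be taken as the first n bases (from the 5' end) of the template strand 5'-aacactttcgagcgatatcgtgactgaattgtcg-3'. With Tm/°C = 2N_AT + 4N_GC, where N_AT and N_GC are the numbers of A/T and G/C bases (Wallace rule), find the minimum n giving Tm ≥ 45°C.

n = 16

First 15 bases: AACACTTTCGAGCGA → Tm = 44°C (< 45°C)
First 16 bases: AACACTTTCGAGCGAT → Tm = 46°C (≥ 45°C)
Since every base adds ≥2°C, Tm only increases with n, so the threshold is first crossed at n = 16.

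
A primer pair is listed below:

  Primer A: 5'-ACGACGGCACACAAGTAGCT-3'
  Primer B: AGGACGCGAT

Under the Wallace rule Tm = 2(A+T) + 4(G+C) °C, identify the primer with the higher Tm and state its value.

Primer A, 62°C

Primer A: A+T=9, G+C=11 → Tm = 2(9)+4(11) = 62°C
Primer B: A+T=4, G+C=6 → Tm = 2(4)+4(6) = 32°C
62°C vs 32°C → primer A is higher.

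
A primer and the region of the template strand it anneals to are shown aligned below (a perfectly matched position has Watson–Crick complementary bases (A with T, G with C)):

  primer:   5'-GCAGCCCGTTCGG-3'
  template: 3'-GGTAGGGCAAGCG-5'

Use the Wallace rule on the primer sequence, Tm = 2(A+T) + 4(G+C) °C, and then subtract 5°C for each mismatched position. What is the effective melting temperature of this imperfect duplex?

31°C

Primer base counts: A=1, T=2, G=5, C=5 → A+T=3, G+C=10
Perfect-match Tm = 2(3) + 4(10) = 6 + 40 = 46°C
Mismatches (positions where the bases are not complementary): 3 (at positions 1, 4, 13)
Effective Tm = 46 − 3×5 = 46 − 15 = 31°C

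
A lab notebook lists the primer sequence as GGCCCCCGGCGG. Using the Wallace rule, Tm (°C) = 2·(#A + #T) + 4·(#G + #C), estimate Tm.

48°C

Base counts: C=6, G=6, A=0, T=0
So N_AT = 0 and N_GC = 12.
Tm = 2(0) + 4(12) = 0 + 48 = 48°C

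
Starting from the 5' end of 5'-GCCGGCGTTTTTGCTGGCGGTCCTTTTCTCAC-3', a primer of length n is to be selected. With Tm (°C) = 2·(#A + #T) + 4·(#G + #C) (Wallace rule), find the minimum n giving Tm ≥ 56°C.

n = 17

First 16 bases: GCCGGCGTTTTTGCTG → Tm = 52°C (< 56°C)
First 17 bases: GCCGGCGTTTTTGCTGG → Tm = 56°C (≥ 56°C)
Each additional base adds 2°C (A/T) or 4°C (G/C), so Tm is non-decreasing in n; n = 17 is the first length to reach 56°C.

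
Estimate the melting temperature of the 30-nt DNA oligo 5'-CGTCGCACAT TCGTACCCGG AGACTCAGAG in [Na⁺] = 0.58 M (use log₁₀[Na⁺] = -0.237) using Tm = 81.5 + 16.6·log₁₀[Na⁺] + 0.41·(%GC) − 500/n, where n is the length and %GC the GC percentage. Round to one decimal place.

Length n = 30. Base counts: C=10, A=7, G=8, T=5
G+C = 18, so %GC = 18/30 × 100 = 60%
Salt term: 16.6 × (-0.237) = -3.934
GC term: 0.41 × 60 = 24.6; length term: −500/30 = −16.667
Tm = 81.5 + (-3.934) + 24.6 − 16.667 = 85.499 → 85.5°C

85.5°C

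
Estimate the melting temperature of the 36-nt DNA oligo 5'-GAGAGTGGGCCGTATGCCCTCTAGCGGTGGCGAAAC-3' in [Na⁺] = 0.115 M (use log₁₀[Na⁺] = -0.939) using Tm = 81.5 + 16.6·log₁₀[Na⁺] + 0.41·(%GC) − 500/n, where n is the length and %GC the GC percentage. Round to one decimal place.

Length n = 36. A=7, C=9, T=6, G=14
G+C = 23, so %GC = 23/36 × 100 = 63.889%
Salt term: 16.6 × (-0.939) = -15.587
GC term: 0.41 × 63.889 = 26.194; length term: −500/36 = −13.889
Tm = 81.5 + (-15.587) + 26.194 − 13.889 = 78.218 → 78.2°C

78.2°C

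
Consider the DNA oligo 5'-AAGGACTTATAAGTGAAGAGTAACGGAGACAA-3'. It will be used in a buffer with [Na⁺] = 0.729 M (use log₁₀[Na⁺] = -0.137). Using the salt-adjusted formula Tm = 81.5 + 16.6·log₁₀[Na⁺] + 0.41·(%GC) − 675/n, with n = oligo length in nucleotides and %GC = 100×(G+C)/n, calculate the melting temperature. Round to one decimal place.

73.5°C

Length n = 32. Scanning the sequence gives T=5, G=9, C=3, A=15.
G+C = 12, so %GC = 12/32 × 100 = 37.5%
Salt term: 16.6 × (-0.137) = -2.274
GC term: 0.41 × 37.5 = 15.375; length term: −675/32 = −21.094
Tm = 81.5 + (-2.274) + 15.375 − 21.094 = 73.507 → 73.5°C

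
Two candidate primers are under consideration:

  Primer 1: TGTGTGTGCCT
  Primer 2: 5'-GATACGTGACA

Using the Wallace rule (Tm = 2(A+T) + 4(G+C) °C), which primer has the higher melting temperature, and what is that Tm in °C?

Primer 1, 34°C

Primer 1: A+T=5, G+C=6 → Tm = 2(5)+4(6) = 34°C
Primer 2: A+T=6, G+C=5 → Tm = 2(6)+4(5) = 32°C
34°C vs 32°C → primer 1 is higher.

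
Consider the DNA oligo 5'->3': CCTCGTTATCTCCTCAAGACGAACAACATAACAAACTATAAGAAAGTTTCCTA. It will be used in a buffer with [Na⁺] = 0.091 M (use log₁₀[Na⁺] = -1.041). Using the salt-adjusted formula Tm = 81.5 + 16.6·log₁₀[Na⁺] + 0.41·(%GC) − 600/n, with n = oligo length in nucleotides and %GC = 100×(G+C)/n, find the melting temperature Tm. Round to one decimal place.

67.6°C

Length n = 53. T=13, G=5, A=21, C=14
G+C = 19, so %GC = 19/53 × 100 = 35.849%
Salt term: 16.6 × (-1.041) = -17.281
GC term: 0.41 × 35.849 = 14.698; length term: −600/53 = −11.321
Tm = 81.5 + (-17.281) + 14.698 − 11.321 = 67.596 → 67.6°C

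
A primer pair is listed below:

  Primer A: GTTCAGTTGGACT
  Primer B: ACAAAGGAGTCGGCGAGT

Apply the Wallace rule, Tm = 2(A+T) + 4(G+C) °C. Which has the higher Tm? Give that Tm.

Primer A: A+T=7, G+C=6 → Tm = 2(7)+4(6) = 38°C
Primer B: A+T=8, G+C=10 → Tm = 2(8)+4(10) = 56°C
38°C vs 56°C → primer B is higher.

Primer B, 56°C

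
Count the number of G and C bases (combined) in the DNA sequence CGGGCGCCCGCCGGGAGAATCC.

Scanning the sequence gives G=9, A=3, T=1, C=9.
Total G or C: 9 + 9 = 18

18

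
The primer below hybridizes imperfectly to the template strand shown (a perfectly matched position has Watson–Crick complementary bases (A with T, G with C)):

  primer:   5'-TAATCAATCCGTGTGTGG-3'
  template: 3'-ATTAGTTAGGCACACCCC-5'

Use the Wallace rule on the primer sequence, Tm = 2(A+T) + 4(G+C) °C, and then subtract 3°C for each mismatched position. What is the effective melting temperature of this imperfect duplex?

Primer base counts: A=4, T=6, G=5, C=3 → A+T=10, G+C=8
Perfect-match Tm = 2(10) + 4(8) = 20 + 32 = 52°C
Mismatches (positions where the bases are not complementary): 1 (at position 16)
Effective Tm = 52 − 1×3 = 52 − 3 = 49°C

49°C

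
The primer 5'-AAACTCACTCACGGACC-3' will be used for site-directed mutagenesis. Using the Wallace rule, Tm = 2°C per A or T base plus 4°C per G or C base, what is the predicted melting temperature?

52°C

Counting bases: G=2, A=6, C=7, T=2
AT pairs contribute 8, GC pairs contribute 9.
Tm = 2×8 + 4×9 = 52°C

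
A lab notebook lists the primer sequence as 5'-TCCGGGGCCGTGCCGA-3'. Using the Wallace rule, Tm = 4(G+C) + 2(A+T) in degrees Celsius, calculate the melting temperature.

58°C

Counting bases: A=1, C=6, T=2, G=7
AT pairs contribute 3, GC pairs contribute 13.
Tm = 2(3) + 4(13) = 6 + 52 = 58°C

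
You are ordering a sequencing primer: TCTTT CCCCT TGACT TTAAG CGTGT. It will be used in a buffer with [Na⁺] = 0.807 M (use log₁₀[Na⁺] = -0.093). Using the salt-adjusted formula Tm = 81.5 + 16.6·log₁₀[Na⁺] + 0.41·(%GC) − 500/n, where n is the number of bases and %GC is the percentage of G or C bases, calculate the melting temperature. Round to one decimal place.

Length n = 25. Counting bases: G=4, C=7, A=3, T=11
G+C = 11, so %GC = 11/25 × 100 = 44%
Salt term: 16.6 × (-0.093) = -1.544
GC term: 0.41 × 44 = 18.04; length term: −500/25 = −20
Tm = 81.5 + (-1.544) + 18.04 − 20 = 77.996 → 78.0°C

78.0°C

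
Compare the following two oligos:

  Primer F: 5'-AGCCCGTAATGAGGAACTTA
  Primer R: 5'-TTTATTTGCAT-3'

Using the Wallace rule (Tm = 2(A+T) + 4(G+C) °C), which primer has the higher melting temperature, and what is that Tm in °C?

Primer F: A+T=11, G+C=9 → Tm = 2(11)+4(9) = 58°C
Primer R: A+T=9, G+C=2 → Tm = 2(9)+4(2) = 26°C
58°C vs 26°C → primer F is higher.

Primer F, 58°C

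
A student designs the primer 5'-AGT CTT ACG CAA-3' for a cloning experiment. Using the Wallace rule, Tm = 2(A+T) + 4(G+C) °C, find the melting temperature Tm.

34°C

Base counts: G=2, A=4, T=3, C=3
A+T = 7, G+C = 5
Tm = 2×7 + 4×5 = 34°C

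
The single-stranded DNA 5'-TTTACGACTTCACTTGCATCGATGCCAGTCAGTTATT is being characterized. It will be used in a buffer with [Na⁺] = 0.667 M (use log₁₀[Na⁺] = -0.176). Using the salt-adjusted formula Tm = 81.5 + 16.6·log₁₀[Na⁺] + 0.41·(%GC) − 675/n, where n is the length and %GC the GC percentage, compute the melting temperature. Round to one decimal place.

Length n = 37. A=8, T=14, G=6, C=9
G+C = 15, so %GC = 15/37 × 100 = 40.541%
Salt term: 16.6 × (-0.176) = -2.922
GC term: 0.41 × 40.541 = 16.622; length term: −675/37 = −18.243
Tm = 81.5 + (-2.922) + 16.622 − 18.243 = 76.957 → 77.0°C

77.0°C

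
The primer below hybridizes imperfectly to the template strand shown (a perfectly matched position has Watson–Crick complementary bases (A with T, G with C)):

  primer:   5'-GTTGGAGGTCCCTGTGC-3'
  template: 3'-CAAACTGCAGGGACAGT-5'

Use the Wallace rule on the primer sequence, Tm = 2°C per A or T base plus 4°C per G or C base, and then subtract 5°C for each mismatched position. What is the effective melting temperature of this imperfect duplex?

36°C

Primer base counts: A=1, T=5, G=7, C=4 → A+T=6, G+C=11
Perfect-match Tm = 2(6) + 4(11) = 12 + 44 = 56°C
Mismatches (positions where the bases are not complementary): 4 (at positions 4, 7, 16, 17)
Effective Tm = 56 − 4×5 = 56 − 20 = 36°C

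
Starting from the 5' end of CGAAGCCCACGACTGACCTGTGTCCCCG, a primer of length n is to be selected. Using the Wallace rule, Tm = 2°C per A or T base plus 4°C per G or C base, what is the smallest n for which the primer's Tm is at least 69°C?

n = 22

First 21 bases: CGAAGCCCACGACTGACCTGT → Tm = 68°C (< 69°C)
First 22 bases: CGAAGCCCACGACTGACCTGTG → Tm = 72°C (≥ 69°C)
Each additional base adds 2°C (A/T) or 4°C (G/C), so Tm is non-decreasing in n; n = 22 is the first length to reach 69°C.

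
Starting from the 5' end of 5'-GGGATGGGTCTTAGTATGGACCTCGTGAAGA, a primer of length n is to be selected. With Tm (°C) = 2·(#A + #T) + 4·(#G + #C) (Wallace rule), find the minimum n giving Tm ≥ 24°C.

First 6 bases: GGGATG → Tm = 20°C (< 24°C)
First 7 bases: GGGATGG → Tm = 24°C (≥ 24°C)
Each additional base adds 2°C (A/T) or 4°C (G/C), so Tm is non-decreasing in n; n = 7 is the first length to reach 24°C.

n = 7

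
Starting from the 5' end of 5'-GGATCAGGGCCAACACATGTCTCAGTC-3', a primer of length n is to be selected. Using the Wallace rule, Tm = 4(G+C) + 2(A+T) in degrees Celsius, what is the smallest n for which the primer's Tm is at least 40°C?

n = 12

First 11 bases: GGATCAGGGCC → Tm = 38°C (< 40°C)
First 12 bases: GGATCAGGGCCA → Tm = 40°C (≥ 40°C)
Since every base adds ≥2°C, Tm only increases with n, so the threshold is first crossed at n = 12.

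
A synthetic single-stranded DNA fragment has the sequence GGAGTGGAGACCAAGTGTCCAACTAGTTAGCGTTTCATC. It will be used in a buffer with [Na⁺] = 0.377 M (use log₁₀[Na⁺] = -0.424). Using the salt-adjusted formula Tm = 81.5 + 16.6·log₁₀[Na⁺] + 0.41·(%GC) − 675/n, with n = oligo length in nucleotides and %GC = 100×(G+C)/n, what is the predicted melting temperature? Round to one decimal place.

77.1°C

Length n = 39. G=11, T=10, A=10, C=8
G+C = 19, so %GC = 19/39 × 100 = 48.718%
Salt term: 16.6 × (-0.424) = -7.038
GC term: 0.41 × 48.718 = 19.974; length term: −675/39 = −17.308
Tm = 81.5 + (-7.038) + 19.974 − 17.308 = 77.128 → 77.1°C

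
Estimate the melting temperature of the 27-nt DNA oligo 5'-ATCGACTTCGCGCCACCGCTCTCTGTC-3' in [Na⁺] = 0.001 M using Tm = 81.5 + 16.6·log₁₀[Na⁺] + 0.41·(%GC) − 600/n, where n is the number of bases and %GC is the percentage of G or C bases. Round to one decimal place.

Length n = 27. Base counts: A=3, T=7, G=5, C=12
G+C = 17, so %GC = 17/27 × 100 = 62.963%
Salt term: 16.6 × (-3) = -49.8
GC term: 0.41 × 62.963 = 25.815; length term: −600/27 = −22.222
Tm = 81.5 + (-49.8) + 25.815 − 22.222 = 35.293 → 35.3°C

35.3°C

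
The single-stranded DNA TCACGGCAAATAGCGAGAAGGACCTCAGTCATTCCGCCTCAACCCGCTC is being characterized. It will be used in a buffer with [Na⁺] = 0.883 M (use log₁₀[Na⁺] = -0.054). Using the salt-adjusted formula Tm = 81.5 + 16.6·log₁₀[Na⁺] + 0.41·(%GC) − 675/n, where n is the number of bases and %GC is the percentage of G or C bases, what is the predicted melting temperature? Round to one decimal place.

90.3°C

Length n = 49. C=18, A=13, T=8, G=10
G+C = 28, so %GC = 28/49 × 100 = 57.143%
Salt term: 16.6 × (-0.054) = -0.896
GC term: 0.41 × 57.143 = 23.429; length term: −675/49 = −13.776
Tm = 81.5 + (-0.896) + 23.429 − 13.776 = 90.257 → 90.3°C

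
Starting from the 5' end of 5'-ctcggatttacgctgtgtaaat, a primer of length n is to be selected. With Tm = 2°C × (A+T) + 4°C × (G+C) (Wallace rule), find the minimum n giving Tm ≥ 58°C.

n = 20

First 19 bases: CTCGGATTTACGCTGTGTA → Tm = 56°C (< 58°C)
First 20 bases: CTCGGATTTACGCTGTGTAA → Tm = 58°C (≥ 58°C)
Since every base adds ≥2°C, Tm only increases with n, so the threshold is first crossed at n = 20.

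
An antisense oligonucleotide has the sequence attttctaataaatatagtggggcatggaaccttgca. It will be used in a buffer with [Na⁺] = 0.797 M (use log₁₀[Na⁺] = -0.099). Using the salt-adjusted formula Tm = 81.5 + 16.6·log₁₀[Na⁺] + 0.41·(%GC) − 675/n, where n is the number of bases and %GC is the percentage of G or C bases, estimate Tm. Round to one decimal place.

76.0°C

Length n = 37. Base counts: C=5, G=8, T=12, A=12
G+C = 13, so %GC = 13/37 × 100 = 35.135%
Salt term: 16.6 × (-0.099) = -1.643
GC term: 0.41 × 35.135 = 14.405; length term: −675/37 = −18.243
Tm = 81.5 + (-1.643) + 14.405 − 18.243 = 76.019 → 76.0°C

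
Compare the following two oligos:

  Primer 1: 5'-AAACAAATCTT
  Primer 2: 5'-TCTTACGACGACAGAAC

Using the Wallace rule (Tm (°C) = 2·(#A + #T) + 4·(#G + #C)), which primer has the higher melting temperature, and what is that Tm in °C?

Primer 1: A+T=9, G+C=2 → Tm = 2(9)+4(2) = 26°C
Primer 2: A+T=9, G+C=8 → Tm = 2(9)+4(8) = 50°C
26°C vs 50°C → primer 2 is higher.

Primer 2, 50°C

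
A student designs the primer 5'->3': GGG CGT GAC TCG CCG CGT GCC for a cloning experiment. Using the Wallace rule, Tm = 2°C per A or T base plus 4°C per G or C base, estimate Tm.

76°C

A=1, C=8, G=9, T=3
AT pairs contribute 4, GC pairs contribute 17.
Tm = 2×4 + 4×17 = 76°C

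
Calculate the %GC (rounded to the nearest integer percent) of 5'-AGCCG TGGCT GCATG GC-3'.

Counting bases: G=7, C=5, A=2, T=3
G+C = 7 + 5 = 12 out of 17 bases
%GC = 12/17 × 100 = 70.59% ≈ 71%

71%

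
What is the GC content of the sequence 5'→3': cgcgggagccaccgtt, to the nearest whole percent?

75%

Scanning the sequence gives T=2, A=2, G=6, C=6.
G+C = 6 + 6 = 12 out of 16 bases
%GC = 12/16 × 100 = 75% ≈ 75%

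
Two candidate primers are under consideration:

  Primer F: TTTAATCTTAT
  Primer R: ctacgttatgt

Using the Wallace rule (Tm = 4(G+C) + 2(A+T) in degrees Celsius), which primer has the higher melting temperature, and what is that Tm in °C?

Primer R, 30°C

Primer F: A+T=10, G+C=1 → Tm = 2(10)+4(1) = 24°C
Primer R: A+T=7, G+C=4 → Tm = 2(7)+4(4) = 30°C
24°C vs 30°C → primer R is higher.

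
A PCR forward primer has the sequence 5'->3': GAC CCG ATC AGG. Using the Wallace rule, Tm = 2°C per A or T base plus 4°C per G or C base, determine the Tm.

40°C

Scanning the sequence gives T=1, G=4, C=4, A=3.
AT pairs contribute 4, GC pairs contribute 8.
Tm = 4·8 + 2·4 = 32 + 8 = 40°C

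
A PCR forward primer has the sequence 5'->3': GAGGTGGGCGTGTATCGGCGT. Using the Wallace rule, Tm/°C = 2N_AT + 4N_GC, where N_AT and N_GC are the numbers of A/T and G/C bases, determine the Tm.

70°C

Base counts: T=5, C=3, G=11, A=2
AT pairs contribute 7, GC pairs contribute 14.
Tm = 4·14 + 2·7 = 56 + 14 = 70°C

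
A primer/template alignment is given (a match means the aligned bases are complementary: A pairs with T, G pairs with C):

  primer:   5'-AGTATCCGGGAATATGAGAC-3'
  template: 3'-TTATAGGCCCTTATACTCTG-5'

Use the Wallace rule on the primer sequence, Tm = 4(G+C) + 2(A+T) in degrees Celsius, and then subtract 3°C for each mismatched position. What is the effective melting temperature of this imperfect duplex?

55°C

Primer base counts: A=7, T=4, G=6, C=3 → A+T=11, G+C=9
Perfect-match Tm = 2(11) + 4(9) = 22 + 36 = 58°C
Mismatches (positions where the bases are not complementary): 1 (at position 2)
Effective Tm = 58 − 1×3 = 58 − 3 = 55°C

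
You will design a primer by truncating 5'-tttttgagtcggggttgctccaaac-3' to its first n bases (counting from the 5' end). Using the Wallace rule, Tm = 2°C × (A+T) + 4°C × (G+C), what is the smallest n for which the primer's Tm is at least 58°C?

First 19 bases: TTTTTGAGTCGGGGTTGCT → Tm = 56°C (< 58°C)
First 20 bases: TTTTTGAGTCGGGGTTGCTC → Tm = 60°C (≥ 58°C)
Since every base adds ≥2°C, Tm only increases with n, so the threshold is first crossed at n = 20.

n = 20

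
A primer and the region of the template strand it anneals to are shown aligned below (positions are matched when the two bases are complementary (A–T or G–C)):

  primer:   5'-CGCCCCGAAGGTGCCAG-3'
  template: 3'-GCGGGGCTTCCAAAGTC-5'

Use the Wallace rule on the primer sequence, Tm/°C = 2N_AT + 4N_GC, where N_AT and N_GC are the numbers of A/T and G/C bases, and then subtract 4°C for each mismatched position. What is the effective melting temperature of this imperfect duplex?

52°C

Primer base counts: A=3, T=1, G=6, C=7 → A+T=4, G+C=13
Perfect-match Tm = 2(4) + 4(13) = 8 + 52 = 60°C
Mismatches (positions where the bases are not complementary): 2 (at positions 13, 14)
Effective Tm = 60 − 2×4 = 60 − 8 = 52°C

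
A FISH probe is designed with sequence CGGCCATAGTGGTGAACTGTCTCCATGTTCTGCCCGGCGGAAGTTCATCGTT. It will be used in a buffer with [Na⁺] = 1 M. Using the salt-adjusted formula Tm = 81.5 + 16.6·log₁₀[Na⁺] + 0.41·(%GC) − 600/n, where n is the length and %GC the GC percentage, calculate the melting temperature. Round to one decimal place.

Length n = 52. Scanning the sequence gives A=8, G=15, C=14, T=15.
G+C = 29, so %GC = 29/52 × 100 = 55.769%
Salt term: 16.6 × (0) = 0
GC term: 0.41 × 55.769 = 22.865; length term: −600/52 = −11.538
Tm = 81.5 + (0) + 22.865 − 11.538 = 92.827 → 92.8°C

92.8°C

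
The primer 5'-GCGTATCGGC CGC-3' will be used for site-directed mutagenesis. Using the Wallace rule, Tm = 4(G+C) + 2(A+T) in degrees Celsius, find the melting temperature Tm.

C=5, G=5, T=2, A=1
A+T = 3, G+C = 10
Tm = 4·10 + 2·3 = 40 + 6 = 46°C

46°C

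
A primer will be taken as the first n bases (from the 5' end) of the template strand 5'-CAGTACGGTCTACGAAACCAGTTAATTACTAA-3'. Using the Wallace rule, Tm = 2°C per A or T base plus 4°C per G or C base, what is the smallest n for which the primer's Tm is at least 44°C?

First 13 bases: CAGTACGGTCTAC → Tm = 40°C (< 44°C)
First 14 bases: CAGTACGGTCTACG → Tm = 44°C (≥ 44°C)
Since every base adds ≥2°C, Tm only increases with n, so the threshold is first crossed at n = 14.

n = 14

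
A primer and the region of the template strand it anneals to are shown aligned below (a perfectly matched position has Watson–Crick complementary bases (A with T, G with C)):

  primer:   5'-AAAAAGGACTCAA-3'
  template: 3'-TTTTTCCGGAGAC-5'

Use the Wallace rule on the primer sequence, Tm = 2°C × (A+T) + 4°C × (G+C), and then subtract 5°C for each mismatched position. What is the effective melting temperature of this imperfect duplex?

Primer base counts: A=8, T=1, G=2, C=2 → A+T=9, G+C=4
Perfect-match Tm = 2(9) + 4(4) = 18 + 16 = 34°C
Mismatches (positions where the bases are not complementary): 3 (at positions 8, 12, 13)
Effective Tm = 34 − 3×5 = 34 − 15 = 19°C

19°C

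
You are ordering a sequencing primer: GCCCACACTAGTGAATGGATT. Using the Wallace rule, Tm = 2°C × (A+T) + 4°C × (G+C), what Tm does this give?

62°C

G=5, A=6, T=5, C=5
A+T = 11, G+C = 10
Tm = 2(11) + 4(10) = 22 + 40 = 62°C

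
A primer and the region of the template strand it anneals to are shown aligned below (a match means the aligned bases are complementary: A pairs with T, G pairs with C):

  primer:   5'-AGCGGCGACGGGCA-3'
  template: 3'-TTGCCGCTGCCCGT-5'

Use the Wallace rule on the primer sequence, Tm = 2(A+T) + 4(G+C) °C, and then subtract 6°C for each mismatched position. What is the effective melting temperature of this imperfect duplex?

Primer base counts: A=3, T=0, G=7, C=4 → A+T=3, G+C=11
Perfect-match Tm = 2(3) + 4(11) = 6 + 44 = 50°C
Mismatches (positions where the bases are not complementary): 1 (at position 2)
Effective Tm = 50 − 1×6 = 50 − 6 = 44°C

44°C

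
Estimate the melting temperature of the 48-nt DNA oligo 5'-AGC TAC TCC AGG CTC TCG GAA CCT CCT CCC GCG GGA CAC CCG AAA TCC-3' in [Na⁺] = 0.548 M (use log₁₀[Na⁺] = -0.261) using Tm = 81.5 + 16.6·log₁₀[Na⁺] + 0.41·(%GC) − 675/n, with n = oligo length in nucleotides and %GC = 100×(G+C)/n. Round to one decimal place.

Length n = 48. Base counts: A=10, C=21, T=7, G=10
G+C = 31, so %GC = 31/48 × 100 = 64.583%
Salt term: 16.6 × (-0.261) = -4.333
GC term: 0.41 × 64.583 = 26.479; length term: −675/48 = −14.062
Tm = 81.5 + (-4.333) + 26.479 − 14.062 = 89.584 → 89.6°C

89.6°C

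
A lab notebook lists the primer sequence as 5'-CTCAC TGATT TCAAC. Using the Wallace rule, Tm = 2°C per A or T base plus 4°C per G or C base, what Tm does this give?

Counting bases: G=1, C=5, T=5, A=4
So N_AT = 9 and N_GC = 6.
Tm = 4·6 + 2·9 = 24 + 18 = 42°C

42°C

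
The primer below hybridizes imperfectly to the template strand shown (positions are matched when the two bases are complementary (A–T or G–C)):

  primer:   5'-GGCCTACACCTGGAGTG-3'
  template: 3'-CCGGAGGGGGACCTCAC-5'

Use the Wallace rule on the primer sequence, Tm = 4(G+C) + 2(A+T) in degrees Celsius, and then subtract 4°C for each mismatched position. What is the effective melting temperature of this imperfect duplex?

48°C

Primer base counts: A=3, T=3, G=6, C=5 → A+T=6, G+C=11
Perfect-match Tm = 2(6) + 4(11) = 12 + 44 = 56°C
Mismatches (positions where the bases are not complementary): 2 (at positions 6, 8)
Effective Tm = 56 − 2×4 = 56 − 8 = 48°C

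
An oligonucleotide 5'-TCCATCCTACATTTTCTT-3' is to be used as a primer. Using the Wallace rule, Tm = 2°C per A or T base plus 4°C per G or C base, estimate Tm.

48°C

Base counts: A=3, T=9, G=0, C=6
So N_AT = 12 and N_GC = 6.
Tm = 2×12 + 4×6 = 48°C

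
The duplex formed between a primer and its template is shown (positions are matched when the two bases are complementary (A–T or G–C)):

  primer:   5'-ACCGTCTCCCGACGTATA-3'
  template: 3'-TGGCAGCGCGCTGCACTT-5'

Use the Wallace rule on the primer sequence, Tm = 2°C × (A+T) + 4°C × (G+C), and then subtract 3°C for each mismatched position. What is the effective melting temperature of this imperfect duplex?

44°C

Primer base counts: A=4, T=4, G=3, C=7 → A+T=8, G+C=10
Perfect-match Tm = 2(8) + 4(10) = 16 + 40 = 56°C
Mismatches (positions where the bases are not complementary): 4 (at positions 7, 9, 16, 17)
Effective Tm = 56 − 4×3 = 56 − 12 = 44°C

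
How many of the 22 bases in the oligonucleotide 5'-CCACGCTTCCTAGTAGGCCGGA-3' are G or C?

14

Scanning the sequence gives G=6, A=4, C=8, T=4.
G+C = 6 + 8 = 14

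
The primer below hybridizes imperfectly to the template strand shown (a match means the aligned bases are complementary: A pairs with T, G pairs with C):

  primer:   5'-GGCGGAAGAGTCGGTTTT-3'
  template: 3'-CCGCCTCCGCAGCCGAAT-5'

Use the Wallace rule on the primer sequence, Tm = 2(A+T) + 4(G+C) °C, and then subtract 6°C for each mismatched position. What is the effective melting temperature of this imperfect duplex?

Primer base counts: A=3, T=5, G=8, C=2 → A+T=8, G+C=10
Perfect-match Tm = 2(8) + 4(10) = 16 + 40 = 56°C
Mismatches (positions where the bases are not complementary): 4 (at positions 7, 9, 15, 18)
Effective Tm = 56 − 4×6 = 56 − 24 = 32°C

32°C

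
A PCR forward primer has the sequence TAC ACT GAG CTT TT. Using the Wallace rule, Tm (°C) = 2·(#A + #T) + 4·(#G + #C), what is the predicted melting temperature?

Base counts: G=2, A=3, T=6, C=3
So N_AT = 9 and N_GC = 5.
Tm = 2×9 + 4×5 = 38°C

38°C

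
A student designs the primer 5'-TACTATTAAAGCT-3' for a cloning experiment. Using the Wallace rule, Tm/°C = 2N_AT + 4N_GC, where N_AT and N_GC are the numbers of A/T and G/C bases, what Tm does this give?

Scanning the sequence gives A=5, T=5, G=1, C=2.
AT pairs contribute 10, GC pairs contribute 3.
Tm = 2(10) + 4(3) = 20 + 12 = 32°C

32°C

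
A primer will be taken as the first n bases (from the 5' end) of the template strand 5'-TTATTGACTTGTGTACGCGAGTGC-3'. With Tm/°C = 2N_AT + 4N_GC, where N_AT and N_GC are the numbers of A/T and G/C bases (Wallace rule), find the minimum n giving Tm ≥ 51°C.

n = 19

First 18 bases: TTATTGACTTGTGTACGC → Tm = 50°C (< 51°C)
First 19 bases: TTATTGACTTGTGTACGCG → Tm = 54°C (≥ 51°C)
Since every base adds ≥2°C, Tm only increases with n, so the threshold is first crossed at n = 19.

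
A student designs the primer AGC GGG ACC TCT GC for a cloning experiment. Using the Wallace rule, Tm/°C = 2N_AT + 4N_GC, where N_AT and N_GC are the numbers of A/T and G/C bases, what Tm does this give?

48°C

Base counts: G=5, A=2, C=5, T=2
So N_AT = 4 and N_GC = 10.
Tm = 4·10 + 2·4 = 40 + 8 = 48°C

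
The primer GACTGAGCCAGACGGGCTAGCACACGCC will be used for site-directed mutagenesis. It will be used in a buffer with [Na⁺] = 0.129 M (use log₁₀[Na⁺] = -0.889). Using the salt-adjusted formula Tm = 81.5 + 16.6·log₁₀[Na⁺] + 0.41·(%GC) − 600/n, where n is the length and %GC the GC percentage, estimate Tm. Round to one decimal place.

73.1°C

Length n = 28. Scanning the sequence gives A=7, G=9, T=2, C=10.
G+C = 19, so %GC = 19/28 × 100 = 67.857%
Salt term: 16.6 × (-0.889) = -14.757
GC term: 0.41 × 67.857 = 27.821; length term: −600/28 = −21.429
Tm = 81.5 + (-14.757) + 27.821 − 21.429 = 73.135 → 73.1°C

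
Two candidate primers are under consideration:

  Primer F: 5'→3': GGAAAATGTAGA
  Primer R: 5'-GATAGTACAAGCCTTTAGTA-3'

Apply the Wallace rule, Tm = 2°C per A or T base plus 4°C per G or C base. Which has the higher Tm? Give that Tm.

Primer R, 54°C

Primer F: A+T=8, G+C=4 → Tm = 2(8)+4(4) = 32°C
Primer R: A+T=13, G+C=7 → Tm = 2(13)+4(7) = 54°C
32°C vs 54°C → primer R is higher.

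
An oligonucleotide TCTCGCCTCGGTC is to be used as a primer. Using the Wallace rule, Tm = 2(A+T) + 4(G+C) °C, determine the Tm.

Scanning the sequence gives G=3, T=4, A=0, C=6.
A+T = 4, G+C = 9
Tm = 2(4) + 4(9) = 8 + 36 = 44°C

44°C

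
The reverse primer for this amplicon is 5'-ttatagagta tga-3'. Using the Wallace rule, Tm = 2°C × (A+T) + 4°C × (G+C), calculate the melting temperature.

Counting bases: G=3, T=5, A=5, C=0
A+T = 10, G+C = 3
Tm = 4·3 + 2·10 = 12 + 20 = 32°C

32°C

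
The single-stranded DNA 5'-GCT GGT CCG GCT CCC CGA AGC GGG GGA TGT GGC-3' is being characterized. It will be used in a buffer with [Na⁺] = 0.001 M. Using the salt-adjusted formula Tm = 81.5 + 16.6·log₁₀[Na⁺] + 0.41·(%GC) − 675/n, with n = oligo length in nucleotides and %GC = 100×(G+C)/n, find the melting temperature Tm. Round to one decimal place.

Length n = 33. A=3, G=15, C=10, T=5
G+C = 25, so %GC = 25/33 × 100 = 75.758%
Salt term: 16.6 × (-3) = -49.8
GC term: 0.41 × 75.758 = 31.061; length term: −675/33 = −20.455
Tm = 81.5 + (-49.8) + 31.061 − 20.455 = 42.306 → 42.3°C

42.3°C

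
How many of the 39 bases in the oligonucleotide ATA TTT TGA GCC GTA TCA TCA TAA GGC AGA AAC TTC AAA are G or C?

T=11, G=6, C=7, A=15
G+C = 6 + 7 = 13

13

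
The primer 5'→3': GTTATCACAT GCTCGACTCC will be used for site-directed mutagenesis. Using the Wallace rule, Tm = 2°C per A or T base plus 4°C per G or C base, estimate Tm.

60°C

Scanning the sequence gives A=4, C=7, T=6, G=3.
So N_AT = 10 and N_GC = 10.
Tm = 2×10 + 4×10 = 60°C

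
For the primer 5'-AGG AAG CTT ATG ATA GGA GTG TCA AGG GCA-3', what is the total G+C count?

14

Scanning the sequence gives A=10, C=3, G=11, T=6.
Total G or C: 11 + 3 = 14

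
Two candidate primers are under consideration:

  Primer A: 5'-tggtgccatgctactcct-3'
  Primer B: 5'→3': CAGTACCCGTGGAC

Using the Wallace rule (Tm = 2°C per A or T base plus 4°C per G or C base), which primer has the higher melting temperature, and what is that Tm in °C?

Primer A, 56°C

Primer A: A+T=8, G+C=10 → Tm = 2(8)+4(10) = 56°C
Primer B: A+T=5, G+C=9 → Tm = 2(5)+4(9) = 46°C
56°C vs 46°C → primer A is higher.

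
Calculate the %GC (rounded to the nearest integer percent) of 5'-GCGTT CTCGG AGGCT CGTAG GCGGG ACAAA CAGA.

62%

Counting bases: C=8, A=8, G=13, T=5
G+C = 13 + 8 = 21 out of 34 bases
%GC = 21/34 × 100 = 61.76% ≈ 62%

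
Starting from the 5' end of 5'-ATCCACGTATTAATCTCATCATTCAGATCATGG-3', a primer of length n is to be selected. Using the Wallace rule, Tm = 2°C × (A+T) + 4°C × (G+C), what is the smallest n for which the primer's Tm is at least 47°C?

n = 18

First 17 bases: ATCCACGTATTAATCTC → Tm = 46°C (< 47°C)
First 18 bases: ATCCACGTATTAATCTCA → Tm = 48°C (≥ 47°C)
Since every base adds ≥2°C, Tm only increases with n, so the threshold is first crossed at n = 18.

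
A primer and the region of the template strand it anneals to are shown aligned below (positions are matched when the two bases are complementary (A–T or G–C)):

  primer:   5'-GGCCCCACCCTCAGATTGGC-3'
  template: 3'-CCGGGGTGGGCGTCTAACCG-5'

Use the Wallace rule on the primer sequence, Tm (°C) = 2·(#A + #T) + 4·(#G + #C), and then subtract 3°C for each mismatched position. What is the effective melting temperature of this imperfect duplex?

65°C

Primer base counts: A=3, T=3, G=5, C=9 → A+T=6, G+C=14
Perfect-match Tm = 2(6) + 4(14) = 12 + 56 = 68°C
Mismatches (positions where the bases are not complementary): 1 (at position 11)
Effective Tm = 68 − 1×3 = 68 − 3 = 65°C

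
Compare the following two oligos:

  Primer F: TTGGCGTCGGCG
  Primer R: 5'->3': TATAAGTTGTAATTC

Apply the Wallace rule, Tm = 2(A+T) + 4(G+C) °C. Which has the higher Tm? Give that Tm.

Primer F: A+T=3, G+C=9 → Tm = 2(3)+4(9) = 42°C
Primer R: A+T=12, G+C=3 → Tm = 2(12)+4(3) = 36°C
42°C vs 36°C → primer F is higher.

Primer F, 42°C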